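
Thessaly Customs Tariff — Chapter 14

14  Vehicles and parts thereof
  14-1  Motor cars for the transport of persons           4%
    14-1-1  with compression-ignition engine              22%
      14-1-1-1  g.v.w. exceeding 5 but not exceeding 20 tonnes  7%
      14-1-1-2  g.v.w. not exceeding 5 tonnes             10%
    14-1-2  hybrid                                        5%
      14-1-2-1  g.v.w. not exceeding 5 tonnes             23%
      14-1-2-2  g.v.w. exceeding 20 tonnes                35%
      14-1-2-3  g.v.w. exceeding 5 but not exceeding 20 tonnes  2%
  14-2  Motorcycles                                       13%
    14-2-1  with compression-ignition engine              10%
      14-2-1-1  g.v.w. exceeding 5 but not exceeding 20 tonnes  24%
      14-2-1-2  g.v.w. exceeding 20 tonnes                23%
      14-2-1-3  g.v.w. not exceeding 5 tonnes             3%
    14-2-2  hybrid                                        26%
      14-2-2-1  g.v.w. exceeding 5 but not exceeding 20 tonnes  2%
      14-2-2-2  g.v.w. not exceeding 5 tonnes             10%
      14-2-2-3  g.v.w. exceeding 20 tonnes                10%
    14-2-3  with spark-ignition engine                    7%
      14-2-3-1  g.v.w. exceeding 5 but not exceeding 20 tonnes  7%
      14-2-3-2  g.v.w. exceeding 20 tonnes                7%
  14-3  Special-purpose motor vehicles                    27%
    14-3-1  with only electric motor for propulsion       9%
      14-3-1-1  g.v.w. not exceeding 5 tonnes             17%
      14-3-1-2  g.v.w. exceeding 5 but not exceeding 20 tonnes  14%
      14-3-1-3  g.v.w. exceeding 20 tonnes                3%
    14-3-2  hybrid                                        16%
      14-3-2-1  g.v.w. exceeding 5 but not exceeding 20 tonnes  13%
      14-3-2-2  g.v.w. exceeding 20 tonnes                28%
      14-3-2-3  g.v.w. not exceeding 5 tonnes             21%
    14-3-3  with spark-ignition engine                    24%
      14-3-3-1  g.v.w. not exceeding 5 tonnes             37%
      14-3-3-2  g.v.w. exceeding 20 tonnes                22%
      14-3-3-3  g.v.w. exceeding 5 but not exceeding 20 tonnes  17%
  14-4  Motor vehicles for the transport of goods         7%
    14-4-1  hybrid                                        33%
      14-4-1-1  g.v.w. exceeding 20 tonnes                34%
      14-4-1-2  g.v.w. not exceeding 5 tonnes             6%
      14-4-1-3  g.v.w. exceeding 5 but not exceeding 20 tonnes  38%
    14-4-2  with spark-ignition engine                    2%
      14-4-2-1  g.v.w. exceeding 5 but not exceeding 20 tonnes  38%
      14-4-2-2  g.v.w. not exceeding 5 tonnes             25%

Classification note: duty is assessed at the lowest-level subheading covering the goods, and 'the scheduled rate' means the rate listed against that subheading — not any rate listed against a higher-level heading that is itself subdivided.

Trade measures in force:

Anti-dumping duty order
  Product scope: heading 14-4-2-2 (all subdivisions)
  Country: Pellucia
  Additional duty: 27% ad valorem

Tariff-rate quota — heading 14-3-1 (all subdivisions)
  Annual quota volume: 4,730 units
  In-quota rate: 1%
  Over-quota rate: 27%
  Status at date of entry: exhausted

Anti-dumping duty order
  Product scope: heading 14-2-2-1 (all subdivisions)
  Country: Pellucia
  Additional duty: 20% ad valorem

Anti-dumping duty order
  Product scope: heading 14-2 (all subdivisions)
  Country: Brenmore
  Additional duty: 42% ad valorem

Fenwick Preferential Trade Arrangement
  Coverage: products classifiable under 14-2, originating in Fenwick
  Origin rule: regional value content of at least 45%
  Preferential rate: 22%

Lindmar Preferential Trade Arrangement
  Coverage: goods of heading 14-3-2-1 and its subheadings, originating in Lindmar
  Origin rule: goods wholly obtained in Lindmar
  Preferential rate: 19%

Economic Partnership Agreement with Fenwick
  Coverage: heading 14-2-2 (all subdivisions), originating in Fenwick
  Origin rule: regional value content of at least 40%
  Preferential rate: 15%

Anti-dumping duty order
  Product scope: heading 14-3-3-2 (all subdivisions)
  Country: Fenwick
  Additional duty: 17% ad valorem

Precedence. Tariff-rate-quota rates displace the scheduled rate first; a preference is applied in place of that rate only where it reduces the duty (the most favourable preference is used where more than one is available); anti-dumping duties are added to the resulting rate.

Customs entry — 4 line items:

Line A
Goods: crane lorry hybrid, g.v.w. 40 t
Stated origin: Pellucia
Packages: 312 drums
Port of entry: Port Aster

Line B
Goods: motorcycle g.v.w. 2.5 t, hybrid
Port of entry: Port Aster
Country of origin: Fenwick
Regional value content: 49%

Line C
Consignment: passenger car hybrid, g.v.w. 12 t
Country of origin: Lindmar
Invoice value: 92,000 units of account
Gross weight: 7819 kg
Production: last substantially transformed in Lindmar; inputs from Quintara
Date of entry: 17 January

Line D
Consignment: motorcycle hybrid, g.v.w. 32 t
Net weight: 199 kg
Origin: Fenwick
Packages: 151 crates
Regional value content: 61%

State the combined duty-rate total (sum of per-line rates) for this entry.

50%

Line A: crane lorry → 14-3; hybrid → 14-3-2; g.v.w. 40 t → 14-3-2-2. Scheduled 28%. No special measure applies. → 28%.
Line B: motorcycle → 14-2; hybrid → 14-2-2; g.v.w. 2.5 t → 14-2-2-2. Scheduled 10%. Fenwick agreement on 14-2: RVC ≥ 45% → 22% available; Fenwick agreement on 14-2-2: RVC ≥ 40% → 15% available; preference 15% not lower than 10% → no reduction. → 10%.
Line C: passenger car → 14-1; hybrid → 14-1-2; g.v.w. 12 t → 14-1-2-3. Scheduled 2%. Lindmar agreement on 14-3-2-1: 14-1-2-3 not covered. → 2%.
Line D: motorcycle → 14-2; hybrid → 14-2-2; g.v.w. 32 t → 14-2-2-3. Scheduled 10%. Fenwick agreement on 14-2: RVC ≥ 45% → 22% available; Fenwick agreement on 14-2-2: RVC ≥ 40% → 15% available; preference 15% not lower than 10% → no reduction. → 10%.
Sum: 28% + 10% + 2% + 10% = 50%.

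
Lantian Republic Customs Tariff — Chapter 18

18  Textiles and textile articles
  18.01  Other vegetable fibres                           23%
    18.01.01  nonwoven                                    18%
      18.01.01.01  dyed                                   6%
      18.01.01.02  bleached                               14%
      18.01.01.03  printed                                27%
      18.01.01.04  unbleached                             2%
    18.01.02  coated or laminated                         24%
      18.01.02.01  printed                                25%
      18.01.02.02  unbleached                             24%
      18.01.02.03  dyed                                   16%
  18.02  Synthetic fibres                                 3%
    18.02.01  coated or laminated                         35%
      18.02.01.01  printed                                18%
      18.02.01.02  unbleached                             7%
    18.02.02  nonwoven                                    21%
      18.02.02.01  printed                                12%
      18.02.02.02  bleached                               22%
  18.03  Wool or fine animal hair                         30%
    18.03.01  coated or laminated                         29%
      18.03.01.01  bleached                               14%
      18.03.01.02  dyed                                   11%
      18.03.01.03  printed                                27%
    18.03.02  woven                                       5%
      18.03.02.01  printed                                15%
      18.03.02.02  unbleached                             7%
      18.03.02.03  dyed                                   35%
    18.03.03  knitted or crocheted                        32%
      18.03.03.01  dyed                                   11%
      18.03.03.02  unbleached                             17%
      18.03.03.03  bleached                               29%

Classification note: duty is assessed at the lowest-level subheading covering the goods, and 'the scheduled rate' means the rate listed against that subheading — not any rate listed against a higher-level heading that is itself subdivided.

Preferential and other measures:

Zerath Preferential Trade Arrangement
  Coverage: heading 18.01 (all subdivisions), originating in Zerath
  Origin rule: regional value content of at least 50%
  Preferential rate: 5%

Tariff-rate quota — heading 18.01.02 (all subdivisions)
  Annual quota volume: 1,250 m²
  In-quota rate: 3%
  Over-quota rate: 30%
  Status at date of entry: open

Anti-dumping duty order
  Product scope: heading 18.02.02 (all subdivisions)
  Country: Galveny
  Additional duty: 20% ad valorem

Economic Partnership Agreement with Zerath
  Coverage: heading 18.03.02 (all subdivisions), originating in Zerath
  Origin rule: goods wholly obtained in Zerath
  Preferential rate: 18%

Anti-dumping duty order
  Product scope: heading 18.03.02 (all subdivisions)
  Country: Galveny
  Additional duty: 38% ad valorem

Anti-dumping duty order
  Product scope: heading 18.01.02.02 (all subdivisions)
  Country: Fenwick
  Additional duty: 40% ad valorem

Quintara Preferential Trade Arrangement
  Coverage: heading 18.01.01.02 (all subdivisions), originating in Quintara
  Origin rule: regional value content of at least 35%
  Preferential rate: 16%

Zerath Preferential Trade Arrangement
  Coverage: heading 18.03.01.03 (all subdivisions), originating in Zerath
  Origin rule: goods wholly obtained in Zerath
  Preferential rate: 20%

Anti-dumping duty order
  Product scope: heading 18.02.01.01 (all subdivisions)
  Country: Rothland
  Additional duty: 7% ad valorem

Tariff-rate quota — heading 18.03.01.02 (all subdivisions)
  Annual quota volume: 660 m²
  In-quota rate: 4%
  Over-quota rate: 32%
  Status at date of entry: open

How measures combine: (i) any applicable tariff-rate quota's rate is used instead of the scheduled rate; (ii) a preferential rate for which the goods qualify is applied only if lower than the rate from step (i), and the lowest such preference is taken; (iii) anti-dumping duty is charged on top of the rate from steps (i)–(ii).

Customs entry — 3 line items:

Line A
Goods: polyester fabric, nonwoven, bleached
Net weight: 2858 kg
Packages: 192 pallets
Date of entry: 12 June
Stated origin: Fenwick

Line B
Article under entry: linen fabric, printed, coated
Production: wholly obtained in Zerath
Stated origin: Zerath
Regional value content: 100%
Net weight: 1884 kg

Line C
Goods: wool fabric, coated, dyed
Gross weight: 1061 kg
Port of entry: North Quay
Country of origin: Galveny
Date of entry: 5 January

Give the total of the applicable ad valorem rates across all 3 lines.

29%

Line A: polyester → 18.02; nonwoven → 18.02.02; bleached → 18.02.02.02. Scheduled 22%. No special measure applies. → 22%.
Line B: linen → 18.01; coated → 18.01.02; printed → 18.01.02.01. Scheduled 25%. quota on 18.01.02 open → in-quota 3%; Zerath agreement on 18.01: RVC ≥ 50% → 5% available; Zerath agreement on 18.03.02: 18.01.02.01 not covered; Zerath agreement on 18.03.01.03: 18.01.02.01 not covered; preference 5% not lower than 3% → no reduction. → 3%.
Line C: wool → 18.03; coated → 18.03.01; dyed → 18.03.01.02. Scheduled 11%. quota on 18.03.01.02 open → in-quota 4%. → 4%.
Sum: 22% + 3% + 4% = 29%.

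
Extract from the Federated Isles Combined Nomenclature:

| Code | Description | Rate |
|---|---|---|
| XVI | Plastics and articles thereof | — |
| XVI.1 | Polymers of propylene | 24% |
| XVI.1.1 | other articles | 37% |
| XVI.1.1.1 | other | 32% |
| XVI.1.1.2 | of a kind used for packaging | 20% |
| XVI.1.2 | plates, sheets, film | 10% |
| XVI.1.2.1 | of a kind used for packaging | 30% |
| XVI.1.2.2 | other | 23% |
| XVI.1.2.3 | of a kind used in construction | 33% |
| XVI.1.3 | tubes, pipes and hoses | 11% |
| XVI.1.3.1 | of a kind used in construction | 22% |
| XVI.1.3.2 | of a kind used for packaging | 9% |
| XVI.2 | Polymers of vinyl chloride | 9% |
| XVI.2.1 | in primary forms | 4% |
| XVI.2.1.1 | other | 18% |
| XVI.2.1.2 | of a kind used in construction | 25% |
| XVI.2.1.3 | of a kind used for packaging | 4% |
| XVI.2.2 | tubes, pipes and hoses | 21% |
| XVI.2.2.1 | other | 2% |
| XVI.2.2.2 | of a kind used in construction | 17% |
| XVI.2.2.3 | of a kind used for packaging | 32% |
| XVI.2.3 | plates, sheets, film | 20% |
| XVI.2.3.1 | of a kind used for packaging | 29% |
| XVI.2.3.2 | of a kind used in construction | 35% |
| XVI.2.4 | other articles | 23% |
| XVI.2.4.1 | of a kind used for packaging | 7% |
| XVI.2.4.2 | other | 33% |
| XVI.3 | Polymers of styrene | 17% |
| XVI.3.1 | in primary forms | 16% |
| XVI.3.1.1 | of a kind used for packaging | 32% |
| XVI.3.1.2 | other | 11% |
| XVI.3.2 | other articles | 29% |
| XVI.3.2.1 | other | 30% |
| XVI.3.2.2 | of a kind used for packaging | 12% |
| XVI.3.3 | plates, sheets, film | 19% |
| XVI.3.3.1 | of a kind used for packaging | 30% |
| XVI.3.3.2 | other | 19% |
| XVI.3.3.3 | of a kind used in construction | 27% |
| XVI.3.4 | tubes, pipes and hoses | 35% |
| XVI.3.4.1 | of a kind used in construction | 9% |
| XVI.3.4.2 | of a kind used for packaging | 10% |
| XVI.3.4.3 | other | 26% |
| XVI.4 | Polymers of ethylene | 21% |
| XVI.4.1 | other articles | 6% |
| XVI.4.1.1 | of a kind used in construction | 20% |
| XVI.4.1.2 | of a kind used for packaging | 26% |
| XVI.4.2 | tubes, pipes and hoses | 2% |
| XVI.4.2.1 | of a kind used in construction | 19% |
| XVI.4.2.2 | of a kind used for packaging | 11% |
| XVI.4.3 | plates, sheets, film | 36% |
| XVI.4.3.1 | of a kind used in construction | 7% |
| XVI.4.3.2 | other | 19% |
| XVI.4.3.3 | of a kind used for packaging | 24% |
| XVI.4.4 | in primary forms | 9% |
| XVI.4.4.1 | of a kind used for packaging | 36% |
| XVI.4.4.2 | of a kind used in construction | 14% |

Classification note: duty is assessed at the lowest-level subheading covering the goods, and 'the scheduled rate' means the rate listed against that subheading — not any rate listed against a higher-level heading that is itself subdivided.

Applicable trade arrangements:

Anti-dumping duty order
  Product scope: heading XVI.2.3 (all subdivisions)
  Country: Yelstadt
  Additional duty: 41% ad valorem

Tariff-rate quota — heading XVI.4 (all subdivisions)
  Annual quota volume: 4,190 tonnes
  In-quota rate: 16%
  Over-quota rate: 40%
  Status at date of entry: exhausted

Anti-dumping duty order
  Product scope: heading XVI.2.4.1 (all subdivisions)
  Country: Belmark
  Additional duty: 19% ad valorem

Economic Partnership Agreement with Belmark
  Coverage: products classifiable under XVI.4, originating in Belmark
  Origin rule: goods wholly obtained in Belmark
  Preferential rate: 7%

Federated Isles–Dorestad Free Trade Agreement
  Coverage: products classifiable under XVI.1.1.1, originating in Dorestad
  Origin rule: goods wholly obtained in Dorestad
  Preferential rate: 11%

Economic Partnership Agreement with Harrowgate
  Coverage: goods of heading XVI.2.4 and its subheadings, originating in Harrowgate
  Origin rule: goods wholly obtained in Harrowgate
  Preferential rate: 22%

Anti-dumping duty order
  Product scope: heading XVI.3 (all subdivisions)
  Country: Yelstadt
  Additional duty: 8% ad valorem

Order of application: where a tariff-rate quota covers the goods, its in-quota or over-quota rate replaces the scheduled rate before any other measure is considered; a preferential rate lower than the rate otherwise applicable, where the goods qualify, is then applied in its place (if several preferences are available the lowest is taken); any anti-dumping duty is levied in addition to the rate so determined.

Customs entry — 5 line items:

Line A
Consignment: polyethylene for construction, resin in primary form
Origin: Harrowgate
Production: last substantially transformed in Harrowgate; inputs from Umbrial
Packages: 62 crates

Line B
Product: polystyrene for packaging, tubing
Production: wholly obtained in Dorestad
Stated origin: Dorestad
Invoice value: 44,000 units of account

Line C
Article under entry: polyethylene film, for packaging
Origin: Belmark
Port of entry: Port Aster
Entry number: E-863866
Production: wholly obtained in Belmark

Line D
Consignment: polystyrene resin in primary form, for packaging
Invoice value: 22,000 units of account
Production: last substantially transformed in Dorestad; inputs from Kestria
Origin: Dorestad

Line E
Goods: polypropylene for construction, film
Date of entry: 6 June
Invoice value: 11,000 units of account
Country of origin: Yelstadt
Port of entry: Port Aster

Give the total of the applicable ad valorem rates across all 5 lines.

Line A: polyethylene → XVI.4; resin in primary form → XVI.4.4; for construction → XVI.4.4.2. Scheduled 14%. quota on XVI.4 exhausted → over-quota 40%; Harrowgate agreement on XVI.2.4: XVI.4.4.2 not covered. → 40%.
Line B: polystyrene → XVI.3; tubing → XVI.3.4; for packaging → XVI.3.4.2. Scheduled 10%. Dorestad agreement on XVI.1.1.1: XVI.3.4.2 not covered. → 10%.
Line C: polyethylene → XVI.4; film → XVI.4.3; for packaging → XVI.4.3.3. Scheduled 24%. quota on XVI.4 exhausted → over-quota 40%; Belmark agreement on XVI.4: wholly obtained → 7% available; preferential 7%. → 7%.
Line D: polystyrene → XVI.3; resin in primary form → XVI.3.1; for packaging → XVI.3.1.1. Scheduled 32%. Dorestad agreement on XVI.1.1.1: XVI.3.1.1 not covered. → 32%.
Line E: polypropylene → XVI.1; film → XVI.1.2; for construction → XVI.1.2.3. Scheduled 33%. No special measure applies. → 33%.
Sum: 40% + 10% + 7% + 32% + 33% = 122%.

122%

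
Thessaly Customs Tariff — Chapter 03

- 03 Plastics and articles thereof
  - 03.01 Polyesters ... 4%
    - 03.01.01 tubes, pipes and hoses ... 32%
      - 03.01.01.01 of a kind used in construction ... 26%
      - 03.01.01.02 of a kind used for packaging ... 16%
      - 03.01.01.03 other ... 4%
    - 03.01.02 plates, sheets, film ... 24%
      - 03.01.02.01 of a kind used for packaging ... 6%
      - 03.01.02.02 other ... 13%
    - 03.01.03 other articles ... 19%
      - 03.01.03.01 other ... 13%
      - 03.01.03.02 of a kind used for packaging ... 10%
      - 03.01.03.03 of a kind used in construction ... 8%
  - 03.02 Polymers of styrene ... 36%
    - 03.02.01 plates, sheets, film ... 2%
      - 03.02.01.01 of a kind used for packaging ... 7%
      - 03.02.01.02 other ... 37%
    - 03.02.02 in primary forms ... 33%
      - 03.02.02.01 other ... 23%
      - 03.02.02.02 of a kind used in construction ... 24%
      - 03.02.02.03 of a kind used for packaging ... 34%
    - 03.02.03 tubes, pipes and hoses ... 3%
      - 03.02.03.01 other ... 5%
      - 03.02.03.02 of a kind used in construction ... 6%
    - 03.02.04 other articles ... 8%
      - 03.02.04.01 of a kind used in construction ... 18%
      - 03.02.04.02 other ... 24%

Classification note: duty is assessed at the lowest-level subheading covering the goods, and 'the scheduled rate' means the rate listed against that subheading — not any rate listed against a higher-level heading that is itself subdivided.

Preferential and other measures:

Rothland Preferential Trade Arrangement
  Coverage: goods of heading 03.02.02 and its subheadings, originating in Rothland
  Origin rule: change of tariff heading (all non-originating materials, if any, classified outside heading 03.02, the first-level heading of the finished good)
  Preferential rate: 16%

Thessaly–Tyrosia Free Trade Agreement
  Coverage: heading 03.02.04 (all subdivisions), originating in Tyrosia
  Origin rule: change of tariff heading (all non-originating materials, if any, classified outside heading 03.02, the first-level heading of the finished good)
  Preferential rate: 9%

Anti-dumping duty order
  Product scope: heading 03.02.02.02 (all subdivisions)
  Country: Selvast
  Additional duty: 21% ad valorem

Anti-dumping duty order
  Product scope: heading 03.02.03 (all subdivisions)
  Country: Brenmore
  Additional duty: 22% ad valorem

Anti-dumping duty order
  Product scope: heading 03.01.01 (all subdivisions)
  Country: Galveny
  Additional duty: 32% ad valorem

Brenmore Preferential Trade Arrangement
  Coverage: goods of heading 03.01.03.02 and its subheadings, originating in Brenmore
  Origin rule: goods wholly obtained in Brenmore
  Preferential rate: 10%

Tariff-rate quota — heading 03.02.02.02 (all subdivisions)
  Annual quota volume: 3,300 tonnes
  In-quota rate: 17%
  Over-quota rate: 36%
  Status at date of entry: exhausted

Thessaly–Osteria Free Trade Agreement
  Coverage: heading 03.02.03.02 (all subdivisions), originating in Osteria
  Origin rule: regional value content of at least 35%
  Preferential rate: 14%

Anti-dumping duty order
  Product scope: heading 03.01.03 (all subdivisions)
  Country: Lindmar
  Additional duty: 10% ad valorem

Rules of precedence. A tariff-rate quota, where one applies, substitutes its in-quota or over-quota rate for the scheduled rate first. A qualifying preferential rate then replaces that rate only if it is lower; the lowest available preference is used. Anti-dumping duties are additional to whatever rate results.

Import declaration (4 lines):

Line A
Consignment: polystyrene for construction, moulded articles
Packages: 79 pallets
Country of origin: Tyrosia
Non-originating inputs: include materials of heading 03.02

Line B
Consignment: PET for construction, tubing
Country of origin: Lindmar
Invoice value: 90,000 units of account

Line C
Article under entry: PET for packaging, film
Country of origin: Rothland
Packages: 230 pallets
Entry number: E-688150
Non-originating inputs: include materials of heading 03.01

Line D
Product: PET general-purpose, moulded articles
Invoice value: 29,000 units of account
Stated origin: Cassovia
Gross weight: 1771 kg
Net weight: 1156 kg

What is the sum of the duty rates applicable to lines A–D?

63%

Line A: polystyrene → 03.02; moulded articles → 03.02.04; for construction → 03.02.04.01. Scheduled 18%. Tyrosia agreement on 03.02.04: CTH not met. → 18%.
Line B: PET → 03.01; tubing → 03.01.01; for construction → 03.01.01.01. Scheduled 26%. No special measure applies. → 26%.
Line C: PET → 03.01; film → 03.01.02; for packaging → 03.01.02.01. Scheduled 6%. Rothland agreement on 03.02.02: 03.01.02.01 not covered. → 6%.
Line D: PET → 03.01; moulded articles → 03.01.03; general-purpose → 03.01.03.01. Scheduled 13%. No special measure applies. → 13%.
Sum: 18% + 26% + 6% + 13% = 63%.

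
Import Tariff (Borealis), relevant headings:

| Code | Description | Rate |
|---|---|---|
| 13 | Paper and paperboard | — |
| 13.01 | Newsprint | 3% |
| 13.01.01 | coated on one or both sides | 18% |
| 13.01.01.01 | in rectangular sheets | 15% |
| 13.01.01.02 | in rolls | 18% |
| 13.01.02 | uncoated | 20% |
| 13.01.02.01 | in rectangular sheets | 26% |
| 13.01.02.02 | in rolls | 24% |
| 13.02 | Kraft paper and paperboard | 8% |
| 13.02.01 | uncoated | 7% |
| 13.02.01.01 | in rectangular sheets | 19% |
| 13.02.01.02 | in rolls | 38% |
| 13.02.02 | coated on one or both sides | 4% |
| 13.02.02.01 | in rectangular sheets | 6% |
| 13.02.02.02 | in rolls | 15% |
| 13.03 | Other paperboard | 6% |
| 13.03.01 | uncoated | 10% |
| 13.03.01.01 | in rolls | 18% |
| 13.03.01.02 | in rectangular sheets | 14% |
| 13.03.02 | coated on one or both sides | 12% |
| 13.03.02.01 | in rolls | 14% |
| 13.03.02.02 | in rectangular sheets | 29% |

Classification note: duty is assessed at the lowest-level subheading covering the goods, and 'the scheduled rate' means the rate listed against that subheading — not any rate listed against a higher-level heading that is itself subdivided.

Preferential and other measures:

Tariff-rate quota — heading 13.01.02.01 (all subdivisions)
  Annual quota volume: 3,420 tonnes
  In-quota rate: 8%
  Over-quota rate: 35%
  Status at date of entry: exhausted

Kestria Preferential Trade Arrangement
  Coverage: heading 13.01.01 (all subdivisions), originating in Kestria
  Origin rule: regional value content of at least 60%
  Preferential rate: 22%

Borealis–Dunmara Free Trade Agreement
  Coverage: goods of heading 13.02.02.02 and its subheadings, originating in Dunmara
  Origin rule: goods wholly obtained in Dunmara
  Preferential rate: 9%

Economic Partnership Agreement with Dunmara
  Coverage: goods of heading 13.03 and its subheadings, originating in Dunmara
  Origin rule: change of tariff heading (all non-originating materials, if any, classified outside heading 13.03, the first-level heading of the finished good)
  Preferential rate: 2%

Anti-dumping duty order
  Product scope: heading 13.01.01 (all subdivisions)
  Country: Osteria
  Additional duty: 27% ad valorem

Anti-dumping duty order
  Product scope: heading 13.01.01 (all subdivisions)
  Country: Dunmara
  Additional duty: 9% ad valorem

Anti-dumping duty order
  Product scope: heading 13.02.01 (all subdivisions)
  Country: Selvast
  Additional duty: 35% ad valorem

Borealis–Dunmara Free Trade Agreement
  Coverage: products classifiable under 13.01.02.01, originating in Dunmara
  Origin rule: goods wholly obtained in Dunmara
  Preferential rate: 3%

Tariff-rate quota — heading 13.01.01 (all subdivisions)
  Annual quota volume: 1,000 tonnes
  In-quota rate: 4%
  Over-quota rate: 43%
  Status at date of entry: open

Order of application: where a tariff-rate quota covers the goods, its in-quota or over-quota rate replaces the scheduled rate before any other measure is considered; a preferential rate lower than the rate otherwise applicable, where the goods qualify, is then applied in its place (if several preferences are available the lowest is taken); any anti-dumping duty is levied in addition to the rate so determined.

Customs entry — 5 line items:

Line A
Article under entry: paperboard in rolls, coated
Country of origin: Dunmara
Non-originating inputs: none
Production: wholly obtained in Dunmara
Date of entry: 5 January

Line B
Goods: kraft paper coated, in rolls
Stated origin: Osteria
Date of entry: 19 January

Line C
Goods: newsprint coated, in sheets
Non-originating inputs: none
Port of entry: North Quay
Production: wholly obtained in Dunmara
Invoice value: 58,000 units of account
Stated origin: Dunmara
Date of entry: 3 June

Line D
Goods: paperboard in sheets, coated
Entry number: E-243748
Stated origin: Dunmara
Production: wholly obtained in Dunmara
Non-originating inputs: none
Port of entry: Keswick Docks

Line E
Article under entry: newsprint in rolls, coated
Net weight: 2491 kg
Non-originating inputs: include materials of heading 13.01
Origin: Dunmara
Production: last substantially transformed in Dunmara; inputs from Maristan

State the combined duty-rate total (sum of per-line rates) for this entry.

45%

Line A: paperboard → 13.03; coated → 13.03.02; in rolls → 13.03.02.01. Scheduled 14%. Dunmara agreement on 13.02.02.02: 13.03.02.01 not covered; Dunmara agreement on 13.03: CTH met → 2% available; Dunmara agreement on 13.01.02.01: 13.03.02.01 not covered; preferential 2%. → 2%.
Line B: kraft paper → 13.02; coated → 13.02.02; in rolls → 13.02.02.02. Scheduled 15%. No special measure applies. → 15%.
Line C: newsprint → 13.01; coated → 13.01.01; in sheets → 13.01.01.01. Scheduled 15%. quota on 13.01.01 open → in-quota 4%; Dunmara agreement on 13.02.02.02: 13.01.01.01 not covered; Dunmara agreement on 13.03: 13.01.01.01 not covered; Dunmara agreement on 13.01.02.01: 13.01.01.01 not covered; anti-dumping (Dunmara, 13.01.01): +9%; total 4% + 9% = 13%. → 13%.
Line D: paperboard → 13.03; coated → 13.03.02; in sheets → 13.03.02.02. Scheduled 29%. Dunmara agreement on 13.02.02.02: 13.03.02.02 not covered; Dunmara agreement on 13.03: CTH met → 2% available; Dunmara agreement on 13.01.02.01: 13.03.02.02 not covered; preferential 2%. → 2%.
Line E: newsprint → 13.01; coated → 13.01.01; in rolls → 13.01.01.02. Scheduled 18%. quota on 13.01.01 open → in-quota 4%; Dunmara agreement on 13.02.02.02: 13.01.01.02 not covered; Dunmara agreement on 13.03: 13.01.01.02 not covered; Dunmara agreement on 13.01.02.01: 13.01.01.02 not covered; anti-dumping (Dunmara, 13.01.01): +9%; total 4% + 9% = 13%. → 13%.
Sum: 2% + 15% + 13% + 2% + 13% = 45%.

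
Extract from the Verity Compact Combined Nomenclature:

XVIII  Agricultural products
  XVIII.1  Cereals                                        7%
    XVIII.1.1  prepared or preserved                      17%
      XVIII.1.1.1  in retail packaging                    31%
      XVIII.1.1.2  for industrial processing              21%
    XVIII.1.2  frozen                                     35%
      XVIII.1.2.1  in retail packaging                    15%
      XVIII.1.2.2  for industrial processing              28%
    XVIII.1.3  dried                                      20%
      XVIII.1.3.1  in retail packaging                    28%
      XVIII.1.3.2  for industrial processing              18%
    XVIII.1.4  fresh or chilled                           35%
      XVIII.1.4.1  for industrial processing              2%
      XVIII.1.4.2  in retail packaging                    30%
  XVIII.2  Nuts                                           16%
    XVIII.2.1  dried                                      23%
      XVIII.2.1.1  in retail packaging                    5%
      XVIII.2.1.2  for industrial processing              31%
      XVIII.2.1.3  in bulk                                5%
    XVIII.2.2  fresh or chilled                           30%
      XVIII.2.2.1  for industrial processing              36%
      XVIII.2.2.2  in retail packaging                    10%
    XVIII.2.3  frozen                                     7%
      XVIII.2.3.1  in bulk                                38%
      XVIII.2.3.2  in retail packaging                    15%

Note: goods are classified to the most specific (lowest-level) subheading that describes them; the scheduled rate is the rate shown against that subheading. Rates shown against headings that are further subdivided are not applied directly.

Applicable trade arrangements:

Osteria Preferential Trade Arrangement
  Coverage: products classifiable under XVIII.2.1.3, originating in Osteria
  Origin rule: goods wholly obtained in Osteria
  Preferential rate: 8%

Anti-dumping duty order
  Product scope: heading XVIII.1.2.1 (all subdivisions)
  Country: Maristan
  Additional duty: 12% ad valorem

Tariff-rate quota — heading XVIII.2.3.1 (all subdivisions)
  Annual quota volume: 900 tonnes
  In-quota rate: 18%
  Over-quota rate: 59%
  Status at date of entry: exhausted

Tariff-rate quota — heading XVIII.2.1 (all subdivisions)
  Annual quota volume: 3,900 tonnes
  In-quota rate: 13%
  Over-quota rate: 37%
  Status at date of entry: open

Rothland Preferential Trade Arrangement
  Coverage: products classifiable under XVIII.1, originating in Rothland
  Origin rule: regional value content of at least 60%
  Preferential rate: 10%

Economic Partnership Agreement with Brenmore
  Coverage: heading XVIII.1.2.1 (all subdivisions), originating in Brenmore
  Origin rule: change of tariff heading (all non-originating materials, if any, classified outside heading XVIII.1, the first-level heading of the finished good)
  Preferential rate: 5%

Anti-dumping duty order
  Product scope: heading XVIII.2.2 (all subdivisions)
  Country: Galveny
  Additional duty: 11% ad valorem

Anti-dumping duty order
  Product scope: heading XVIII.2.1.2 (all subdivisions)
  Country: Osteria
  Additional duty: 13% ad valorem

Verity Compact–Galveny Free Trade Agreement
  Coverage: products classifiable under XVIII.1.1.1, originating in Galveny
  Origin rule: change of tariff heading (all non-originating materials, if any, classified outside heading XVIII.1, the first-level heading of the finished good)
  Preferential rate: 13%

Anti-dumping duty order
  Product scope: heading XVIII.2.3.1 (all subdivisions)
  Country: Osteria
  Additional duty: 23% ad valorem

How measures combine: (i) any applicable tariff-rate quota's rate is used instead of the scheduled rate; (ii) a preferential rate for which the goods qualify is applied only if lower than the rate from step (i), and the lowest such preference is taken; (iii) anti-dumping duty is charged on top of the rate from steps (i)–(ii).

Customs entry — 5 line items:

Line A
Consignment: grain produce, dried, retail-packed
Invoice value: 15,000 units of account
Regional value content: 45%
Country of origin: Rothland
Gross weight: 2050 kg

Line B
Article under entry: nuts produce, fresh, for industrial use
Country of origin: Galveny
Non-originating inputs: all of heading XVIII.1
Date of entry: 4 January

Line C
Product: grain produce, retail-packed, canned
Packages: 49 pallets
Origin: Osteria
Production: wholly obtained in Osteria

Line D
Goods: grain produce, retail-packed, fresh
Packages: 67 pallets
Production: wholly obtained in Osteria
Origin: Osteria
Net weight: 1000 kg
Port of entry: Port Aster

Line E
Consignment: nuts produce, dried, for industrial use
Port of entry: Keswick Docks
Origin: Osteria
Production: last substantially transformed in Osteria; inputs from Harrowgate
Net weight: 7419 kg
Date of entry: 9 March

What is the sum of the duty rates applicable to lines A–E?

162%

Line A: grain → XVIII.1; dried → XVIII.1.3; retail-packed → XVIII.1.3.1. Scheduled 28%. Rothland agreement on XVIII.1: RVC < 60%. → 28%.
Line B: nuts → XVIII.2; fresh → XVIII.2.2; for industrial use → XVIII.2.2.1. Scheduled 36%. Galveny agreement on XVIII.1.1.1: XVIII.2.2.1 not covered; anti-dumping (Galveny, XVIII.2.2): +11%; total 36% + 11% = 47%. → 47%.
Line C: grain → XVIII.1; canned → XVIII.1.1; retail-packed → XVIII.1.1.1. Scheduled 31%. Osteria agreement on XVIII.2.1.3: XVIII.1.1.1 not covered. → 31%.
Line D: grain → XVIII.1; fresh → XVIII.1.4; retail-packed → XVIII.1.4.2. Scheduled 30%. Osteria agreement on XVIII.2.1.3: XVIII.1.4.2 not covered. → 30%.
Line E: nuts → XVIII.2; dried → XVIII.2.1; for industrial use → XVIII.2.1.2. Scheduled 31%. quota on XVIII.2.1 open → in-quota 13%; Osteria agreement on XVIII.2.1.3: XVIII.2.1.2 not covered; anti-dumping (Osteria, XVIII.2.1.2): +13%; total 13% + 13% = 26%. → 26%.
Sum: 28% + 47% + 31% + 30% + 26% = 162%.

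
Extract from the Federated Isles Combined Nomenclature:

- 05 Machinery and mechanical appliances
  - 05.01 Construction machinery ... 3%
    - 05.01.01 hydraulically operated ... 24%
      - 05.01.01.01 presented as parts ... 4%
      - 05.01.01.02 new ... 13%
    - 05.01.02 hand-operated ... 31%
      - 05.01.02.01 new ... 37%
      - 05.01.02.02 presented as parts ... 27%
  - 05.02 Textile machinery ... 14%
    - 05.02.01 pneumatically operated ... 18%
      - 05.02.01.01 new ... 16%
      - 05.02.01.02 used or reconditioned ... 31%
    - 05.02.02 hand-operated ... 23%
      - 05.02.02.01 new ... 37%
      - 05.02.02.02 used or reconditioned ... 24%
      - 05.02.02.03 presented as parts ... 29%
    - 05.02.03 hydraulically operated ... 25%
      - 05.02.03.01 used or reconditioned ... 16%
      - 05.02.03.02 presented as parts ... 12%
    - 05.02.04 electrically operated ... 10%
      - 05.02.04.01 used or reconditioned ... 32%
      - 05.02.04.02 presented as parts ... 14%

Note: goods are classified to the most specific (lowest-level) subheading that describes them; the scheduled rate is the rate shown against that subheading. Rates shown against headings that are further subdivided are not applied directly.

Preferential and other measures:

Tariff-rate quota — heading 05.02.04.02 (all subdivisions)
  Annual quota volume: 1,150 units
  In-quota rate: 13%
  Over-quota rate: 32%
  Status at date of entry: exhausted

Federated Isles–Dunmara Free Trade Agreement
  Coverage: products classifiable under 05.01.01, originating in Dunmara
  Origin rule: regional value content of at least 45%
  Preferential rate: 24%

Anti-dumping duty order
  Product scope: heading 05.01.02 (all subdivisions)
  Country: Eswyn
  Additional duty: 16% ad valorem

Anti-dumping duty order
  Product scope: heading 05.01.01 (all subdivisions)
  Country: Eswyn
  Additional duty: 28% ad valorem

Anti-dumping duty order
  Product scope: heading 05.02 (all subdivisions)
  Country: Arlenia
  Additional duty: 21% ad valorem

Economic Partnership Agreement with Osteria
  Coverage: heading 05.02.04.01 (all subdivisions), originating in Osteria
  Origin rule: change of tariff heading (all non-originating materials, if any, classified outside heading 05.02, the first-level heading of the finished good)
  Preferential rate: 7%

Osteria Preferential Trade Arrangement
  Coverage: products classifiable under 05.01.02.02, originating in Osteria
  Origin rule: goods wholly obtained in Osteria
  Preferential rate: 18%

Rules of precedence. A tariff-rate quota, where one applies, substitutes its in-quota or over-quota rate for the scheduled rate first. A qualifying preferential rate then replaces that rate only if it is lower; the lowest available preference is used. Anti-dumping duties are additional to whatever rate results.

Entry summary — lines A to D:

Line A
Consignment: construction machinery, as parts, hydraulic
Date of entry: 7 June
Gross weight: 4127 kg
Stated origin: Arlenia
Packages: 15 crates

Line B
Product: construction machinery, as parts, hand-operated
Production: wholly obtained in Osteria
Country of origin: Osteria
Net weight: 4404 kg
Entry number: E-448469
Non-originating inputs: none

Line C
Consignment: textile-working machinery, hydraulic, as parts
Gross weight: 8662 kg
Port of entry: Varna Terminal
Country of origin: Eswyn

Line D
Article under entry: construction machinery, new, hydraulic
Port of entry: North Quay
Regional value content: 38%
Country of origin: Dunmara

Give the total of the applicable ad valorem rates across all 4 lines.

Line A: construction → 05.01; hydraulic → 05.01.01; as parts → 05.01.01.01. Scheduled 4%. No special measure applies. → 4%.
Line B: construction → 05.01; hand-operated → 05.01.02; as parts → 05.01.02.02. Scheduled 27%. Osteria agreement on 05.02.04.01: 05.01.02.02 not covered; Osteria agreement on 05.01.02.02: wholly obtained → 18% available; preferential 18%. → 18%.
Line C: textile-working → 05.02; hydraulic → 05.02.03; as parts → 05.02.03.02. Scheduled 12%. No special measure applies. → 12%.
Line D: construction → 05.01; hydraulic → 05.01.01; new → 05.01.01.02. Scheduled 13%. Dunmara agreement on 05.01.01: RVC < 45%. → 13%.
Sum: 4% + 18% + 12% + 13% = 47%.

47%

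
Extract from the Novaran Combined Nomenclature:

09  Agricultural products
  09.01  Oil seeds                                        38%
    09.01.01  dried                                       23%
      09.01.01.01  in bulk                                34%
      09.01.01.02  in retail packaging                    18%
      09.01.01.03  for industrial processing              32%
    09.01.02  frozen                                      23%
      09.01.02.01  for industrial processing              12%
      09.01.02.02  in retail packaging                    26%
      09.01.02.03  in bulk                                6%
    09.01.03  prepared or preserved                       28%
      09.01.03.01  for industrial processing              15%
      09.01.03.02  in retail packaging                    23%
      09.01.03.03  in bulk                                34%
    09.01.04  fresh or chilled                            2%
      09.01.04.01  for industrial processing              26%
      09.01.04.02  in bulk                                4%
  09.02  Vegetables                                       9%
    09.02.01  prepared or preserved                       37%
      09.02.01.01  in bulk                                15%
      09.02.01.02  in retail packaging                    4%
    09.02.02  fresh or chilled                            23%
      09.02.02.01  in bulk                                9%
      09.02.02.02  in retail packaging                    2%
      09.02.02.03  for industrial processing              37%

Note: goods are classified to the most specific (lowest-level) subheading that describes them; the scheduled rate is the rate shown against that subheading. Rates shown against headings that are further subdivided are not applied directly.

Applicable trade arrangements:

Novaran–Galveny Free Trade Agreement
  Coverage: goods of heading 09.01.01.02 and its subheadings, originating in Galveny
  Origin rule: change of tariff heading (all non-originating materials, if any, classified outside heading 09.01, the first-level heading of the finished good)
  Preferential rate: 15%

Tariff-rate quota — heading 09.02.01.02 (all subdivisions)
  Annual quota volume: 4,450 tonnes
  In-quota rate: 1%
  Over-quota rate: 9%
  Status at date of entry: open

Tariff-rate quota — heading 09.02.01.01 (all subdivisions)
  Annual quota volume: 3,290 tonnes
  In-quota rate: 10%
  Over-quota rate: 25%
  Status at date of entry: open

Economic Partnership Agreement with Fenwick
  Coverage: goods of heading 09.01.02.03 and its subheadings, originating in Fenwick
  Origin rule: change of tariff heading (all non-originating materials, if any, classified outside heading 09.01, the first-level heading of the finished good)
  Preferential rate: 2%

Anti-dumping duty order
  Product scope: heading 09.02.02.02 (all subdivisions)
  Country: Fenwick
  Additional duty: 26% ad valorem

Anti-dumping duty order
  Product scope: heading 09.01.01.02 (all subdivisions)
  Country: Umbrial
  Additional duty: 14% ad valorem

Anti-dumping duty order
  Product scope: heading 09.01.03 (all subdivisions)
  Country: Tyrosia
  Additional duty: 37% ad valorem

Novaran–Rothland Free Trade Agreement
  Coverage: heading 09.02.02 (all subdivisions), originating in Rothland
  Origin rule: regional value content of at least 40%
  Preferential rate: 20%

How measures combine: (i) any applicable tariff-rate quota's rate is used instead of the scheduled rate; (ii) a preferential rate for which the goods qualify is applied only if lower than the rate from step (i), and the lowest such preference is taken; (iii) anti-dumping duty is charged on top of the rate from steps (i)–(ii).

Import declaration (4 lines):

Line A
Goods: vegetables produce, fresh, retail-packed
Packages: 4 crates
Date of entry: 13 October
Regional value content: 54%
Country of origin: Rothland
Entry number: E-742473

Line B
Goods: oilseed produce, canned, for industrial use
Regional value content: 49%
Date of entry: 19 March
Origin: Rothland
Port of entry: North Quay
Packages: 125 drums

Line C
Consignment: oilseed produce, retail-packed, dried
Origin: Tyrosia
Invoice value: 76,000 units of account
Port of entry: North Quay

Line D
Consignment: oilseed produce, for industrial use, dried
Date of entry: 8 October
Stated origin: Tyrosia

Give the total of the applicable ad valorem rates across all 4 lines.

67%

Line A: vegetables → 09.02; fresh → 09.02.02; retail-packed → 09.02.02.02. Scheduled 2%. Rothland agreement on 09.02.02: RVC ≥ 40% → 20% available; preference 20% not lower than 2% → no reduction. → 2%.
Line B: oilseed → 09.01; canned → 09.01.03; for industrial use → 09.01.03.01. Scheduled 15%. Rothland agreement on 09.02.02: 09.01.03.01 not covered. → 15%.
Line C: oilseed → 09.01; dried → 09.01.01; retail-packed → 09.01.01.02. Scheduled 18%. No special measure applies. → 18%.
Line D: oilseed → 09.01; dried → 09.01.01; for industrial use → 09.01.01.03. Scheduled 32%. No special measure applies. → 32%.
Sum: 2% + 15% + 18% + 32% = 67%.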